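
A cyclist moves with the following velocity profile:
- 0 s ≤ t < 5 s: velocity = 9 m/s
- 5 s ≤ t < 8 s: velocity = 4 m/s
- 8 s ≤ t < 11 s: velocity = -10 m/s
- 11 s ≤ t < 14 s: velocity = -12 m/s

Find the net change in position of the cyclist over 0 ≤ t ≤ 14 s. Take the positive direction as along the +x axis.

-9 m

Displacement is the signed area under the v-t curve.
0–5 s: 9 × 5 = 45 m
5–8 s: 4 × 3 = 12 m
8–11 s: -10 × 3 = -30 m
11–14 s: -12 × 3 = -36 m
Net displacement = -9 m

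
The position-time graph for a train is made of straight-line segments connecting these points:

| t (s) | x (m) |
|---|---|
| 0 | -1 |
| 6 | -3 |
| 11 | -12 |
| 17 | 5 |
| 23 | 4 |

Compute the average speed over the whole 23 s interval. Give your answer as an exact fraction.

29/23 m/s

Average speed = (total path length)/(elapsed time); on a piecewise-linear x-t graph the path length is Σ|Δx|.
0–6 s: |Δx| = |-3 − -1| = 2 m
6–11 s: |Δx| = |-12 − -3| = 9 m
11–17 s: |Δx| = |5 − -12| = 17 m
17–23 s: |Δx| = |4 − 5| = 1 m
Total path = 29 m; average speed = 29/23 = 29/23 m/s.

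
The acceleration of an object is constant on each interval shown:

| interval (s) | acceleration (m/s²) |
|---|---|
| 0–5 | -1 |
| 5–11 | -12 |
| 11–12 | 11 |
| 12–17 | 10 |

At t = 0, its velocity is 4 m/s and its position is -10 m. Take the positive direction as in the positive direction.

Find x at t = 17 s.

On each constant-a segment, Δv = aΔt and Δx = v₀Δt + ½aΔt²; chain segment to segment.
0–5 s: v starts 4 m/s; Δx = 4·5 + ½·-1·5² = 7.5 m; v ends -1 m/s.
5–11 s: v starts -1 m/s; Δx = -1·6 + ½·-12·6² = -222 m; v ends -73 m/s.
11–12 s: v starts -73 m/s; Δx = -73·1 + ½·11·1² = -67.5 m; v ends -62 m/s.
12–17 s: v starts -62 m/s; Δx = -62·5 + ½·10·5² = -185 m; v ends -12 m/s.
x(17) = -10 + Σ Δx = -477 m.

-477 m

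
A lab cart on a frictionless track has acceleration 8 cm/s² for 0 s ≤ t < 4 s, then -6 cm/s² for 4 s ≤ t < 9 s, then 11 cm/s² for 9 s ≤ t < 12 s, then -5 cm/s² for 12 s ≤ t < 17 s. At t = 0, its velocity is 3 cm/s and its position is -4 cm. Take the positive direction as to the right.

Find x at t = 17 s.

364 cm

On each constant-a segment, Δv = aΔt and Δx = v₀Δt + ½aΔt²; chain segment to segment.
0–4 s: v starts 3 cm/s; Δx = 3·4 + ½·8·4² = 76 cm; v ends 35 cm/s.
4–9 s: v starts 35 cm/s; Δx = 35·5 + ½·-6·5² = 100 cm; v ends 5 cm/s.
9–12 s: v starts 5 cm/s; Δx = 5·3 + ½·11·3² = 64.5 cm; v ends 38 cm/s.
12–17 s: v starts 38 cm/s; Δx = 38·5 + ½·-5·5² = 127.5 cm; v ends 13 cm/s.
x(17) = -4 + Σ Δx = 364 cm.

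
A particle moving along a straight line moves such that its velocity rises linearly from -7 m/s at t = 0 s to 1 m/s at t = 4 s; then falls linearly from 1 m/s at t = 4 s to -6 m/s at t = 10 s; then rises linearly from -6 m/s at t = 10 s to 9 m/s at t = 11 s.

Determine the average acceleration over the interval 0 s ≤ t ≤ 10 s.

0.1 m/s²

Average acceleration = Δv/Δt = (-6 − -7)/(10 − 0) = 0.1 m/s².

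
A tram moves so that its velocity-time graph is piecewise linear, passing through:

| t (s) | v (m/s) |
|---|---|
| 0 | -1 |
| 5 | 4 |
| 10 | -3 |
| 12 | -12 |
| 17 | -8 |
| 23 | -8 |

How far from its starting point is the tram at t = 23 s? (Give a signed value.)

Displacement is the signed area under the v-t curve.
0–5 s: ½(-1 + 4)(5) = 7.5 m
5–10 s: ½(4 + -3)(5) = 2.5 m
10–12 s: ½(-3 + -12)(2) = -15 m
12–17 s: ½(-12 + -8)(5) = -50 m
17–23 s: -8 × 6 = -48 m
Net displacement = -103 m

-103 m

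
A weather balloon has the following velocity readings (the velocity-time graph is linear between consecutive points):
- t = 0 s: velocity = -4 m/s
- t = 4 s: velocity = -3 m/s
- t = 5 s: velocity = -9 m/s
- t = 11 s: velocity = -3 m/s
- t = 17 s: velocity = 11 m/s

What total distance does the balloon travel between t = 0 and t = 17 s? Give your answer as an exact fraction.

Total distance travelled is ∫|v| dt — sum the magnitudes of each area piece.
0–4 s: |½(-4 + -3)(4)| = 14 m
4–5 s: |½(-3 + -9)(1)| = 6 m
5–11 s: |½(-9 + -3)(6)| = 36 m
11–17 s: v = 0 at t = 86/7 s; triangle areas 27/14 + 363/14 = 195/7 m
Total distance = 587/7 m

587/7 m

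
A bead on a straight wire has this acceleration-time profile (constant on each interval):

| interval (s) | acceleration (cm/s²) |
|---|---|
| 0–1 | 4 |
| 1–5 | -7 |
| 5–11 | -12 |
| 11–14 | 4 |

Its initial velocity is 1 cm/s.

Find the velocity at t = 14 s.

-83 cm/s

Δv equals the area under the a-t graph; then v = v₀ + Δv.
0–1 s: 4 × 1 = 4 cm/s
1–5 s: -7 × 4 = -28 cm/s
5–11 s: -12 × 6 = -72 cm/s
11–14 s: 4 × 3 = 12 cm/s
Δv = -84 cm/s, so v(14) = 1 + (-84) = -83 cm/s.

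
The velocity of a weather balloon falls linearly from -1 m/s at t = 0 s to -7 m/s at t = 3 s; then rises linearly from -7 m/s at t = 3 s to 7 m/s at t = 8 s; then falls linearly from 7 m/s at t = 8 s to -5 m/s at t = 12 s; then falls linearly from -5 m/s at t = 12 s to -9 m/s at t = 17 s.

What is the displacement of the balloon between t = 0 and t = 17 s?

Net displacement equals the area under the velocity-time graph (areas below the axis count negative).
0–3 s: ½(-1 + -7)(3) = -12 m
3–8 s: ½(-7 + 7)(5) = 0 m
8–12 s: ½(7 + -5)(4) = 4 m
12–17 s: ½(-5 + -9)(5) = -35 m
Net displacement = -43 m

-43 m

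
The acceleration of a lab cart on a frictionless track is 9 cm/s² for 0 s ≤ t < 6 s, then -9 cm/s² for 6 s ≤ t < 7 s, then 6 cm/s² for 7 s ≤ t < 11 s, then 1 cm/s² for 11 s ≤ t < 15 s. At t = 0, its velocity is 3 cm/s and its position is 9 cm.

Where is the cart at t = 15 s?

777.5 cm

On each constant-a segment, Δv = aΔt and Δx = v₀Δt + ½aΔt²; chain segment to segment.
0–6 s: v starts 3 cm/s; Δx = 3·6 + ½·9·6² = 180 cm; v ends 57 cm/s.
6–7 s: v starts 57 cm/s; Δx = 57·1 + ½·-9·1² = 52.5 cm; v ends 48 cm/s.
7–11 s: v starts 48 cm/s; Δx = 48·4 + ½·6·4² = 240 cm; v ends 72 cm/s.
11–15 s: v starts 72 cm/s; Δx = 72·4 + ½·1·4² = 296 cm; v ends 76 cm/s.
x(15) = 9 + Σ Δx = 777.5 cm.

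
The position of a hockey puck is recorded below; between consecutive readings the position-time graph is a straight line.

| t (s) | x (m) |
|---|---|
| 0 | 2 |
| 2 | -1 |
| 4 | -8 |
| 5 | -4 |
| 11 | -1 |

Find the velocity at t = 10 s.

Velocity is the slope of the x-t graph on 5–11 s: (-1 − -4)/(11 − 5) = 0.5 m/s.

0.5 m/s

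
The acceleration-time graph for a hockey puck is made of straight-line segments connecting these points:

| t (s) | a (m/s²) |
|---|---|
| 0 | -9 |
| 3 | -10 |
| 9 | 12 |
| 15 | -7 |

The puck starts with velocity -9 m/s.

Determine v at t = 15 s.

-16.5 m/s

Δv equals the area under the a-t graph; then v = v₀ + Δv.
0–3 s: ½(-9 + -10)(3) = -28.5 m/s
3–9 s: ½(-10 + 12)(6) = 6 m/s
9–15 s: ½(12 + -7)(6) = 15 m/s
Δv = -7.5 m/s, so v(15) = -9 + (-7.5) = -16.5 m/s.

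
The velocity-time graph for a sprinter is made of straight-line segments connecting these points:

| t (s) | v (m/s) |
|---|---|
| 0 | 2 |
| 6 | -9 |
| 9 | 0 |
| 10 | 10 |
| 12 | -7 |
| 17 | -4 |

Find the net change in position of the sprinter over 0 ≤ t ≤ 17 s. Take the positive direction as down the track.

-54 m

Displacement is the signed area under the v-t curve.
0–6 s: ½(2 + -9)(6) = -21 m
6–9 s: ½(-9 + 0)(3) = -13.5 m
9–10 s: ½(0 + 10)(1) = 5 m
10–12 s: ½(10 + -7)(2) = 3 m
12–17 s: ½(-7 + -4)(5) = -27.5 m
Net displacement = -54 m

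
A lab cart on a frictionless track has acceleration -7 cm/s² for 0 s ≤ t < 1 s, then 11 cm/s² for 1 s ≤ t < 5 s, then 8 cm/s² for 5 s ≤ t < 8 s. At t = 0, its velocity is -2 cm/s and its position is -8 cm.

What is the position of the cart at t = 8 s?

179.5 cm

On each constant-a segment, Δv = aΔt and Δx = v₀Δt + ½aΔt²; chain segment to segment.
0–1 s: v starts -2 cm/s; Δx = -2·1 + ½·-7·1² = -5.5 cm; v ends -9 cm/s.
1–5 s: v starts -9 cm/s; Δx = -9·4 + ½·11·4² = 52 cm; v ends 35 cm/s.
5–8 s: v starts 35 cm/s; Δx = 35·3 + ½·8·3² = 141 cm; v ends 59 cm/s.
x(8) = -8 + Σ Δx = 179.5 cm.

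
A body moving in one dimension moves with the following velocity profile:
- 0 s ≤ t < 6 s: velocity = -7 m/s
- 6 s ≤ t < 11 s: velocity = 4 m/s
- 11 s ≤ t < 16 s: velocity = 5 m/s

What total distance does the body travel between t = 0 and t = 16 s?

Distance (not displacement) is the total path length: add the absolute areas under v-t.
0–6 s: |-7| × 6 = 42 m
6–11 s: |4| × 5 = 20 m
11–16 s: |5| × 5 = 25 m
Total distance = 87 m

87 m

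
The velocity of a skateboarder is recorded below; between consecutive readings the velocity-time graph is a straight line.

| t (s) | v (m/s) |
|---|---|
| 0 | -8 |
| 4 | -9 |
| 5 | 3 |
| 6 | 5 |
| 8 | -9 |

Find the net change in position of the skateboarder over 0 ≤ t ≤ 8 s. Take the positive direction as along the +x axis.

Displacement is the signed area under the v-t curve.
0–4 s: ½(-8 + -9)(4) = -34 m
4–5 s: ½(-9 + 3)(1) = -3 m
5–6 s: ½(3 + 5)(1) = 4 m
6–8 s: ½(5 + -9)(2) = -4 m
Net displacement = -37 m

-37 m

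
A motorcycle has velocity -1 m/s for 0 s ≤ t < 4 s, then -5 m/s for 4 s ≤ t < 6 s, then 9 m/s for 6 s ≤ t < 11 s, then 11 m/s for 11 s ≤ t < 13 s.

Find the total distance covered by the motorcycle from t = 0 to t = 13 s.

81 m

Total distance travelled is ∫|v| dt — sum the magnitudes of each area piece.
0–4 s: |-1| × 4 = 4 m
4–6 s: |-5| × 2 = 10 m
6–11 s: |9| × 5 = 45 m
11–13 s: |11| × 2 = 22 m
Total distance = 81 m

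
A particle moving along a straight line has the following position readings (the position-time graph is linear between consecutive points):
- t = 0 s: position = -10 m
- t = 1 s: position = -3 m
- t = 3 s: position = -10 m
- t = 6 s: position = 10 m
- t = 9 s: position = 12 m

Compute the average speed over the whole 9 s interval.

Average speed = (total path length)/(elapsed time); on a piecewise-linear x-t graph the path length is Σ|Δx|.
0–1 s: |Δx| = |-3 − -10| = 7 m
1–3 s: |Δx| = |-10 − -3| = 7 m
3–6 s: |Δx| = |10 − -10| = 20 m
6–9 s: |Δx| = |12 − 10| = 2 m
Total path = 36 m; average speed = 36/9 = 4 m/s.

4 m/s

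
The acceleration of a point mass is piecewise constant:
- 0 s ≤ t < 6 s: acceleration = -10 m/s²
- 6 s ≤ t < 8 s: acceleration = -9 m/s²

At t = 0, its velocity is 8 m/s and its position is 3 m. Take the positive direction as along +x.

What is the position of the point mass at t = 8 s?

On each constant-a segment, Δv = aΔt and Δx = v₀Δt + ½aΔt²; chain segment to segment.
0–6 s: v starts 8 m/s; Δx = 8·6 + ½·-10·6² = -132 m; v ends -52 m/s.
6–8 s: v starts -52 m/s; Δx = -52·2 + ½·-9·2² = -122 m; v ends -70 m/s.
x(8) = 3 + Σ Δx = -251 m.

-251 m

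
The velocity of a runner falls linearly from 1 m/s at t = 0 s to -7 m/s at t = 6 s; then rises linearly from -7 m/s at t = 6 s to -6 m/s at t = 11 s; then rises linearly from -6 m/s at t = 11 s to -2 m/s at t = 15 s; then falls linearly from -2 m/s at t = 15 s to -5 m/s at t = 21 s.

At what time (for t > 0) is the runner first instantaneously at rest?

v changes sign on 0–6 s (from 1 to -7); the graph is linear there, so v = 0 at t = 0 + (-1)·(6 − 0)/(-7 − 1) = 0.75 s.

t = 0.75 s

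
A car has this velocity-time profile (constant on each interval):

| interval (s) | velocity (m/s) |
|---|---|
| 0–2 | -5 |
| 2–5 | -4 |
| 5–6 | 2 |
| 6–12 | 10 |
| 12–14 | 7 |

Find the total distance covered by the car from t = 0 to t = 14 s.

98 m

Total distance travelled is ∫|v| dt — sum the magnitudes of each area piece.
0–2 s: |-5| × 2 = 10 m
2–5 s: |-4| × 3 = 12 m
5–6 s: |2| × 1 = 2 m
6–12 s: |10| × 6 = 60 m
12–14 s: |7| × 2 = 14 m
Total distance = 98 m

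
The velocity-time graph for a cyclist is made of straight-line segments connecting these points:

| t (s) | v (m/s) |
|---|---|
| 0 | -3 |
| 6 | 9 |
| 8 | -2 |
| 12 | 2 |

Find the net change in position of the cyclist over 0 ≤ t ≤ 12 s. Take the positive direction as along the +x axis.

Displacement is the signed area under the v-t curve.
0–6 s: ½(-3 + 9)(6) = 18 m
6–8 s: ½(9 + -2)(2) = 7 m
8–12 s: ½(-2 + 2)(4) = 0 m
Net displacement = 25 m

25 m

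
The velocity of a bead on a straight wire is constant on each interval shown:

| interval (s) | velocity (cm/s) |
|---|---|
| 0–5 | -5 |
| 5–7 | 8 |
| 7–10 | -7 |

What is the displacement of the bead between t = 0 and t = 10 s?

Net displacement equals the area under the velocity-time graph (areas below the axis count negative).
0–5 s: -5 × 5 = -25 cm
5–7 s: 8 × 2 = 16 cm
7–10 s: -7 × 3 = -21 cm
Net displacement = -30 cm

-30 cm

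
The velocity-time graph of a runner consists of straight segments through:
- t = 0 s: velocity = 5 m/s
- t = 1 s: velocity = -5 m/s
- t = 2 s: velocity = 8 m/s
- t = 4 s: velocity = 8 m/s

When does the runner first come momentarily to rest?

t = 0.5 s

v changes sign on 0–1 s (from 5 to -5); the graph is linear there, so v = 0 at t = 0 + (-5)·(1 − 0)/(-5 − 5) = 0.5 s.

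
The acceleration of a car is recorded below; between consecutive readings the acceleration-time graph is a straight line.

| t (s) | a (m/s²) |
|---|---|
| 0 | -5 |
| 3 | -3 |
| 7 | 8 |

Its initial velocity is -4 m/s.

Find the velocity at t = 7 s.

-6 m/s

Δv equals the area under the a-t graph; then v = v₀ + Δv.
0–3 s: ½(-5 + -3)(3) = -12 m/s
3–7 s: ½(-3 + 8)(4) = 10 m/s
Δv = -2 m/s, so v(7) = -4 + (-2) = -6 m/s.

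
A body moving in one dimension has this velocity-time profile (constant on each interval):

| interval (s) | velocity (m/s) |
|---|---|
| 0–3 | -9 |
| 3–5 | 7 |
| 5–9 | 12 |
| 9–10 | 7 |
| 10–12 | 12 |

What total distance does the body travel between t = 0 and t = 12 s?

Total distance travelled is ∫|v| dt — sum the magnitudes of each area piece.
0–3 s: |-9| × 3 = 27 m
3–5 s: |7| × 2 = 14 m
5–9 s: |12| × 4 = 48 m
9–10 s: |7| × 1 = 7 m
10–12 s: |12| × 2 = 24 m
Total distance = 120 m

120 m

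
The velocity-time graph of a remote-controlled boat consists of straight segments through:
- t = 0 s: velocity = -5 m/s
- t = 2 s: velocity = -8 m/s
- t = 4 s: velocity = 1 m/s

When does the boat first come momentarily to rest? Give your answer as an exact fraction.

v changes sign on 2–4 s (from -8 to 1); the graph is linear there, so v = 0 at t = 2 + (8)·(4 − 2)/(1 − -8) = 34/9 s.

t = 34/9 s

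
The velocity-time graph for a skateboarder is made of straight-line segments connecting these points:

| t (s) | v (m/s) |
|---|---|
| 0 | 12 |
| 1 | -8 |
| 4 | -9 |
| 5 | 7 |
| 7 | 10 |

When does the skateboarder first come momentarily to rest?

v changes sign on 0–1 s (from 12 to -8); the graph is linear there, so v = 0 at t = 0 + (-12)·(1 − 0)/(-8 − 12) = 0.6 s.

t = 0.6 s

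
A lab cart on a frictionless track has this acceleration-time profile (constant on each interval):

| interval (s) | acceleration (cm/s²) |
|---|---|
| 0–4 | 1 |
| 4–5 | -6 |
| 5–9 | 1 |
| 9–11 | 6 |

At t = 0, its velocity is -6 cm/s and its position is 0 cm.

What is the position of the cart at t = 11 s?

-41 cm

On each constant-a segment, Δv = aΔt and Δx = v₀Δt + ½aΔt²; chain segment to segment.
0–4 s: v starts -6 cm/s; Δx = -6·4 + ½·1·4² = -16 cm; v ends -2 cm/s.
4–5 s: v starts -2 cm/s; Δx = -2·1 + ½·-6·1² = -5 cm; v ends -8 cm/s.
5–9 s: v starts -8 cm/s; Δx = -8·4 + ½·1·4² = -24 cm; v ends -4 cm/s.
9–11 s: v starts -4 cm/s; Δx = -4·2 + ½·6·2² = 4 cm; v ends 8 cm/s.
x(11) = 0 + Σ Δx = -41 cm.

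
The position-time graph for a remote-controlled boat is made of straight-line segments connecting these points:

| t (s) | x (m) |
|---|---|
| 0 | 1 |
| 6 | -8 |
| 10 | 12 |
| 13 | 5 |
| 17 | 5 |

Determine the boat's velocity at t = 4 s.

-1.5 m/s

Velocity is the slope of the x-t graph on 0–6 s: (-8 − 1)/(6 − 0) = -1.5 m/s.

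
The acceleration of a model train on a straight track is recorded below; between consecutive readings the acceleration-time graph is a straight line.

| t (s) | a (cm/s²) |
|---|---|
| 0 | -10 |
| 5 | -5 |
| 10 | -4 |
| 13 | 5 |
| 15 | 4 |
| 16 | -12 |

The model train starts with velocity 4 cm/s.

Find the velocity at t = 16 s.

Δv equals the area under the a-t graph; then v = v₀ + Δv.
0–5 s: ½(-10 + -5)(5) = -37.5 cm/s
5–10 s: ½(-5 + -4)(5) = -22.5 cm/s
10–13 s: ½(-4 + 5)(3) = 1.5 cm/s
13–15 s: ½(5 + 4)(2) = 9 cm/s
15–16 s: ½(4 + -12)(1) = -4 cm/s
Δv = -53.5 cm/s, so v(16) = 4 + (-53.5) = -49.5 cm/s.

-49.5 cm/s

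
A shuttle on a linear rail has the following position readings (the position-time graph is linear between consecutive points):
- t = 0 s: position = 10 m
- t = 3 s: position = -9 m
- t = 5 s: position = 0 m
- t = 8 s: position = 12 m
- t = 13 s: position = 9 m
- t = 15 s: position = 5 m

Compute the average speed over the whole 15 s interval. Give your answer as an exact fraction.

47/15 m/s

Average speed = (total path length)/(elapsed time); on a piecewise-linear x-t graph the path length is Σ|Δx|.
0–3 s: |Δx| = |-9 − 10| = 19 m
3–5 s: |Δx| = |0 − -9| = 9 m
5–8 s: |Δx| = |12 − 0| = 12 m
8–13 s: |Δx| = |9 − 12| = 3 m
13–15 s: |Δx| = |5 − 9| = 4 m
Total path = 47 m; average speed = 47/15 = 47/15 m/s.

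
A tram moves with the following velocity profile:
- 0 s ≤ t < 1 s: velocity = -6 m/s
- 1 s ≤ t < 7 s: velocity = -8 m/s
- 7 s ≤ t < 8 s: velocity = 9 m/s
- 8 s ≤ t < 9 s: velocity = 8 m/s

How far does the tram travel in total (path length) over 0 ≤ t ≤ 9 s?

71 m

Total distance travelled is ∫|v| dt — sum the magnitudes of each area piece.
0–1 s: |-6| × 1 = 6 m
1–7 s: |-8| × 6 = 48 m
7–8 s: |9| × 1 = 9 m
8–9 s: |8| × 1 = 8 m
Total distance = 71 m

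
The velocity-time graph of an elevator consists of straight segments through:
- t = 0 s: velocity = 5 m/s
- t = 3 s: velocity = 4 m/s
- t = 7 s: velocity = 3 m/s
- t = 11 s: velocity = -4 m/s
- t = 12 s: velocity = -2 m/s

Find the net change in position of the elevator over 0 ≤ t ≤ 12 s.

Displacement is the signed area under the v-t curve.
0–3 s: ½(5 + 4)(3) = 13.5 m
3–7 s: ½(4 + 3)(4) = 14 m
7–11 s: ½(3 + -4)(4) = -2 m
11–12 s: ½(-4 + -2)(1) = -3 m
Net displacement = 22.5 m

22.5 m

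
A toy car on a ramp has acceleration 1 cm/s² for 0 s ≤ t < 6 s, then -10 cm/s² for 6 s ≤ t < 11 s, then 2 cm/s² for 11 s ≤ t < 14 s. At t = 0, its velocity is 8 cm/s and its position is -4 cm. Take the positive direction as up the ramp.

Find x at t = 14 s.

-92 cm

On each constant-a segment, Δv = aΔt and Δx = v₀Δt + ½aΔt²; chain segment to segment.
0–6 s: v starts 8 cm/s; Δx = 8·6 + ½·1·6² = 66 cm; v ends 14 cm/s.
6–11 s: v starts 14 cm/s; Δx = 14·5 + ½·-10·5² = -55 cm; v ends -36 cm/s.
11–14 s: v starts -36 cm/s; Δx = -36·3 + ½·2·3² = -99 cm; v ends -30 cm/s.
x(14) = -4 + Σ Δx = -92 cm.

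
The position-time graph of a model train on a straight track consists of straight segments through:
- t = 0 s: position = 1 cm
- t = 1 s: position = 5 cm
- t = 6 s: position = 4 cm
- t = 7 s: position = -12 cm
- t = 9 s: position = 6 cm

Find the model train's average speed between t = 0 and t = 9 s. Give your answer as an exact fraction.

Average speed = (total path length)/(elapsed time); on a piecewise-linear x-t graph the path length is Σ|Δx|.
0–1 s: |Δx| = |5 − 1| = 4 cm
1–6 s: |Δx| = |4 − 5| = 1 cm
6–7 s: |Δx| = |-12 − 4| = 16 cm
7–9 s: |Δx| = |6 − -12| = 18 cm
Total path = 39 cm; average speed = 39/9 = 13/3 cm/s.

13/3 cm/s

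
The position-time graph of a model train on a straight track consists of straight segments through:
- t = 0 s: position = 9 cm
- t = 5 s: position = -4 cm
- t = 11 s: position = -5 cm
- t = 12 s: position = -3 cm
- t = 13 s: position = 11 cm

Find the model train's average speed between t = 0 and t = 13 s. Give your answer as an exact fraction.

Average speed = (total path length)/(elapsed time); on a piecewise-linear x-t graph the path length is Σ|Δx|.
0–5 s: |Δx| = |-4 − 9| = 13 cm
5–11 s: |Δx| = |-5 − -4| = 1 cm
11–12 s: |Δx| = |-3 − -5| = 2 cm
12–13 s: |Δx| = |11 − -3| = 14 cm
Total path = 30 cm; average speed = 30/13 = 30/13 cm/s.

30/13 cm/s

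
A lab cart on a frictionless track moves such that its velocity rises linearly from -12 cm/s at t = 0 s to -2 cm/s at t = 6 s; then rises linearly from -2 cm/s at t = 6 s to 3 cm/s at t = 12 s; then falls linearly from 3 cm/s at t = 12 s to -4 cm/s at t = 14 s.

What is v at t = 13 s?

-0.5 cm/s

On 12–14 s the graph is linear from 3 to -4 cm/s: v(13) = 3 + (-4 − 3)·(13 − 12)/(14 − 12) = -0.5 cm/s.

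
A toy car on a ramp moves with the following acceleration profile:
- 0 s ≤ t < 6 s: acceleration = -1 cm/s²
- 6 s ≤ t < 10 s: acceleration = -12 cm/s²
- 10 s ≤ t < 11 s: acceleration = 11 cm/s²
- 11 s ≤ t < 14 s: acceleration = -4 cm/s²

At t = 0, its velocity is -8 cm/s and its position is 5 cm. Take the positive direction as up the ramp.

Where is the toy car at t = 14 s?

On each constant-a segment, Δv = aΔt and Δx = v₀Δt + ½aΔt²; chain segment to segment.
0–6 s: v starts -8 cm/s; Δx = -8·6 + ½·-1·6² = -66 cm; v ends -14 cm/s.
6–10 s: v starts -14 cm/s; Δx = -14·4 + ½·-12·4² = -152 cm; v ends -62 cm/s.
10–11 s: v starts -62 cm/s; Δx = -62·1 + ½·11·1² = -56.5 cm; v ends -51 cm/s.
11–14 s: v starts -51 cm/s; Δx = -51·3 + ½·-4·3² = -171 cm; v ends -63 cm/s.
x(14) = 5 + Σ Δx = -440.5 cm.

-440.5 cm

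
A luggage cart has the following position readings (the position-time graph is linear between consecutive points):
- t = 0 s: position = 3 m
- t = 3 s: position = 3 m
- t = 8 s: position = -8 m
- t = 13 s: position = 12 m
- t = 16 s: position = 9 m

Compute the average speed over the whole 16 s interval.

2.125 m/s

Average speed = (total path length)/(elapsed time); on a piecewise-linear x-t graph the path length is Σ|Δx|.
0–3 s: |Δx| = |3 − 3| = 0 m
3–8 s: |Δx| = |-8 − 3| = 11 m
8–13 s: |Δx| = |12 − -8| = 20 m
13–16 s: |Δx| = |9 − 12| = 3 m
Total path = 34 m; average speed = 34/16 = 2.125 m/s.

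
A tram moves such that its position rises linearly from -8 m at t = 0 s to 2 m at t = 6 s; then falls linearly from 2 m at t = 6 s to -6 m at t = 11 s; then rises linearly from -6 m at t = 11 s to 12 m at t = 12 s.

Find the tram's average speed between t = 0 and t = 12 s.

3 m/s

Average speed = (total path length)/(elapsed time); on a piecewise-linear x-t graph the path length is Σ|Δx|.
0–6 s: |Δx| = |2 − -8| = 10 m
6–11 s: |Δx| = |-6 − 2| = 8 m
11–12 s: |Δx| = |12 − -6| = 18 m
Total path = 36 m; average speed = 36/12 = 3 m/s.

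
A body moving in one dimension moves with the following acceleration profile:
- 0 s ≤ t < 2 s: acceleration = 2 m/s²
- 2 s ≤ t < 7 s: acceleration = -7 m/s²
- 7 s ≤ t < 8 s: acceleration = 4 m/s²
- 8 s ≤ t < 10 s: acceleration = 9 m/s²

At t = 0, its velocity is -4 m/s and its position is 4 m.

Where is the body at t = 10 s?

On each constant-a segment, Δv = aΔt and Δx = v₀Δt + ½aΔt²; chain segment to segment.
0–2 s: v starts -4 m/s; Δx = -4·2 + ½·2·2² = -4 m; v ends 0 m/s.
2–7 s: v starts 0 m/s; Δx = 0·5 + ½·-7·5² = -87.5 m; v ends -35 m/s.
7–8 s: v starts -35 m/s; Δx = -35·1 + ½·4·1² = -33 m; v ends -31 m/s.
8–10 s: v starts -31 m/s; Δx = -31·2 + ½·9·2² = -44 m; v ends -13 m/s.
x(10) = 4 + Σ Δx = -164.5 m.

-164.5 m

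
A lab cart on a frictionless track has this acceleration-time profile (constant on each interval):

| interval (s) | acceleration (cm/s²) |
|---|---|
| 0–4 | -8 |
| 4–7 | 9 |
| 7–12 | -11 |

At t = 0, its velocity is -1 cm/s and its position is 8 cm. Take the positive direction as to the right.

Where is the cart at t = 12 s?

On each constant-a segment, Δv = aΔt and Δx = v₀Δt + ½aΔt²; chain segment to segment.
0–4 s: v starts -1 cm/s; Δx = -1·4 + ½·-8·4² = -68 cm; v ends -33 cm/s.
4–7 s: v starts -33 cm/s; Δx = -33·3 + ½·9·3² = -58.5 cm; v ends -6 cm/s.
7–12 s: v starts -6 cm/s; Δx = -6·5 + ½·-11·5² = -167.5 cm; v ends -61 cm/s.
x(12) = 8 + Σ Δx = -286 cm.

-286 cm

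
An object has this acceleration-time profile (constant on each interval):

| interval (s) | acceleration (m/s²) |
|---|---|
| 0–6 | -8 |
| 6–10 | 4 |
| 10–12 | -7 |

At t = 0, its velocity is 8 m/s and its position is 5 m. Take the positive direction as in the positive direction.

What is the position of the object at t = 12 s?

On each constant-a segment, Δv = aΔt and Δx = v₀Δt + ½aΔt²; chain segment to segment.
0–6 s: v starts 8 m/s; Δx = 8·6 + ½·-8·6² = -96 m; v ends -40 m/s.
6–10 s: v starts -40 m/s; Δx = -40·4 + ½·4·4² = -128 m; v ends -24 m/s.
10–12 s: v starts -24 m/s; Δx = -24·2 + ½·-7·2² = -62 m; v ends -38 m/s.
x(12) = 5 + Σ Δx = -281 m.

-281 m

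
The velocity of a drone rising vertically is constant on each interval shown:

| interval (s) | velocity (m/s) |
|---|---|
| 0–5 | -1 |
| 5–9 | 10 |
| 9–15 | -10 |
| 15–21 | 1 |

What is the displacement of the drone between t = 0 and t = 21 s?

Net displacement equals the area under the velocity-time graph (areas below the axis count negative).
0–5 s: -1 × 5 = -5 m
5–9 s: 10 × 4 = 40 m
9–15 s: -10 × 6 = -60 m
15–21 s: 1 × 6 = 6 m
Net displacement = -19 m

-19 m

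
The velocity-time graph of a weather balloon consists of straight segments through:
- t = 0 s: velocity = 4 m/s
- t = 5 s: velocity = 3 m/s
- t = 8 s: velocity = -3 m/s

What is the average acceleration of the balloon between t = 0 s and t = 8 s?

-0.875 m/s²

Average acceleration = Δv/Δt = (-3 − 4)/(8 − 0) = -0.875 m/s².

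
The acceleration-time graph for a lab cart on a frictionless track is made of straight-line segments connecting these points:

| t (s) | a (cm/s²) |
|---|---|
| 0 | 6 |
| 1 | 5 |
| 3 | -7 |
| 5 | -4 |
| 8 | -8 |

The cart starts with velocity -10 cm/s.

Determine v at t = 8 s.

-35.5 cm/s

Δv equals the area under the a-t graph; then v = v₀ + Δv.
0–1 s: ½(6 + 5)(1) = 5.5 cm/s
1–3 s: ½(5 + -7)(2) = -2 cm/s
3–5 s: ½(-7 + -4)(2) = -11 cm/s
5–8 s: ½(-4 + -8)(3) = -18 cm/s
Δv = -25.5 cm/s, so v(8) = -10 + (-25.5) = -35.5 cm/s.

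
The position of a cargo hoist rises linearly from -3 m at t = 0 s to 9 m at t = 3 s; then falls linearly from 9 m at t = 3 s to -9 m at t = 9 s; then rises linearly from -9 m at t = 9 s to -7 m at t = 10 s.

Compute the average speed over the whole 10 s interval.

3.2 m/s

Average speed = (total path length)/(elapsed time); on a piecewise-linear x-t graph the path length is Σ|Δx|.
0–3 s: |Δx| = |9 − -3| = 12 m
3–9 s: |Δx| = |-9 − 9| = 18 m
9–10 s: |Δx| = |-7 − -9| = 2 m
Total path = 32 m; average speed = 32/10 = 3.2 m/s.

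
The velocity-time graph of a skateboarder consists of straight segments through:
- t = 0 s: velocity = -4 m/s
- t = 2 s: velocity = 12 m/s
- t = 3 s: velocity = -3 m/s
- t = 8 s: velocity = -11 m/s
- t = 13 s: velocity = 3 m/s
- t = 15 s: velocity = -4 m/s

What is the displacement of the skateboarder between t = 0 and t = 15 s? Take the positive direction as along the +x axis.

Net displacement equals the area under the velocity-time graph (areas below the axis count negative).
0–2 s: ½(-4 + 12)(2) = 8 m
2–3 s: ½(12 + -3)(1) = 4.5 m
3–8 s: ½(-3 + -11)(5) = -35 m
8–13 s: ½(-11 + 3)(5) = -20 m
13–15 s: ½(3 + -4)(2) = -1 m
Net displacement = -43.5 m

-43.5 m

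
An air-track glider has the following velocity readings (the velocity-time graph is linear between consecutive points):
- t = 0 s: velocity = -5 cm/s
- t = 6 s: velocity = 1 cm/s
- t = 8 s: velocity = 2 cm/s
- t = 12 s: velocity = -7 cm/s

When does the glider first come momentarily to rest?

t = 5 s

v changes sign on 0–6 s (from -5 to 1); the graph is linear there, so v = 0 at t = 0 + (5)·(6 − 0)/(1 − -5) = 5 s.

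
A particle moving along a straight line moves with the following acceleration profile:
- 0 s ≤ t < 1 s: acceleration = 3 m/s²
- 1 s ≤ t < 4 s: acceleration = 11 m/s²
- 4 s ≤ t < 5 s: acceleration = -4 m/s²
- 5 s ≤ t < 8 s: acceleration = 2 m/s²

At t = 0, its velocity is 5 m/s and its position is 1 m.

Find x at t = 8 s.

240 m

On each constant-a segment, Δv = aΔt and Δx = v₀Δt + ½aΔt²; chain segment to segment.
0–1 s: v starts 5 m/s; Δx = 5·1 + ½·3·1² = 6.5 m; v ends 8 m/s.
1–4 s: v starts 8 m/s; Δx = 8·3 + ½·11·3² = 73.5 m; v ends 41 m/s.
4–5 s: v starts 41 m/s; Δx = 41·1 + ½·-4·1² = 39 m; v ends 37 m/s.
5–8 s: v starts 37 m/s; Δx = 37·3 + ½·2·3² = 120 m; v ends 43 m/s.
x(8) = 1 + Σ Δx = 240 m.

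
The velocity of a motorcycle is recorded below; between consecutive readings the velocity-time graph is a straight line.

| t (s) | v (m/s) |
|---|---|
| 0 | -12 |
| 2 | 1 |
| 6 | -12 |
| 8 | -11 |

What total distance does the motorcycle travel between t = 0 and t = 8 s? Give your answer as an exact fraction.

Total distance travelled is ∫|v| dt — sum the magnitudes of each area piece.
0–2 s: v = 0 at t = 24/13 s; triangle areas 144/13 + 1/13 = 145/13 m
2–6 s: v = 0 at t = 30/13 s; triangle areas 2/13 + 288/13 = 290/13 m
6–8 s: |½(-12 + -11)(2)| = 23 m
Total distance = 734/13 m

734/13 m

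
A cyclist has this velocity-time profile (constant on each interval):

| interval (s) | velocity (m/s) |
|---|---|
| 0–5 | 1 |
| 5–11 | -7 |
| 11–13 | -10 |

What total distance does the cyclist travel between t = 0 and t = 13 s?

Total distance travelled is ∫|v| dt — sum the magnitudes of each area piece.
0–5 s: |1| × 5 = 5 m
5–11 s: |-7| × 6 = 42 m
11–13 s: |-10| × 2 = 20 m
Total distance = 67 m

67 m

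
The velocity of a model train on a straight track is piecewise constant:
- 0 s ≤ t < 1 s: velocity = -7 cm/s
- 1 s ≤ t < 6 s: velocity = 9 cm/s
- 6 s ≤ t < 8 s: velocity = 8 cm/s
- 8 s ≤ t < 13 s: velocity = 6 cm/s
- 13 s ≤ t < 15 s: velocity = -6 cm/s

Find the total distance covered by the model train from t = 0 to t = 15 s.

Distance (not displacement) is the total path length: add the absolute areas under v-t.
0–1 s: |-7| × 1 = 7 cm
1–6 s: |9| × 5 = 45 cm
6–8 s: |8| × 2 = 16 cm
8–13 s: |6| × 5 = 30 cm
13–15 s: |-6| × 2 = 12 cm
Total distance = 110 cm

110 cm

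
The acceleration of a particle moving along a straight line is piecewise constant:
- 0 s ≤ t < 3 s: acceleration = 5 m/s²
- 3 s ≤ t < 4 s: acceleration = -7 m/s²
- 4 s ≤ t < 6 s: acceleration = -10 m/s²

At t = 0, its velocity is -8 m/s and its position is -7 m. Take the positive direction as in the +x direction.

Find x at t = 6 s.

-25 m

On each constant-a segment, Δv = aΔt and Δx = v₀Δt + ½aΔt²; chain segment to segment.
0–3 s: v starts -8 m/s; Δx = -8·3 + ½·5·3² = -1.5 m; v ends 7 m/s.
3–4 s: v starts 7 m/s; Δx = 7·1 + ½·-7·1² = 3.5 m; v ends 0 m/s.
4–6 s: v starts 0 m/s; Δx = 0·2 + ½·-10·2² = -20 m; v ends -20 m/s.
x(6) = -7 + Σ Δx = -25 m.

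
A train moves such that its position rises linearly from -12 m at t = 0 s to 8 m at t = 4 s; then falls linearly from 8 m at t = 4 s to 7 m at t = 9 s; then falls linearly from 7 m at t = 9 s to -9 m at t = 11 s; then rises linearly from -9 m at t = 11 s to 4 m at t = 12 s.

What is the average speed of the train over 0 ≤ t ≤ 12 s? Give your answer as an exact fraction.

25/6 m/s

Average speed = (total path length)/(elapsed time); on a piecewise-linear x-t graph the path length is Σ|Δx|.
0–4 s: |Δx| = |8 − -12| = 20 m
4–9 s: |Δx| = |7 − 8| = 1 m
9–11 s: |Δx| = |-9 − 7| = 16 m
11–12 s: |Δx| = |4 − -9| = 13 m
Total path = 50 m; average speed = 50/12 = 25/6 m/s.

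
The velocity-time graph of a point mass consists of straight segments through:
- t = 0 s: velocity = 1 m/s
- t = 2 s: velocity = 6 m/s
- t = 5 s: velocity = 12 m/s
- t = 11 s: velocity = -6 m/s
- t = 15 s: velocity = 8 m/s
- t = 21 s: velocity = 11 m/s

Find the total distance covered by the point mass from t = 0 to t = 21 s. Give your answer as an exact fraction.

947/7 m

Distance (not displacement) is the total path length: add the absolute areas under v-t.
0–2 s: |½(1 + 6)(2)| = 7 m
2–5 s: |½(6 + 12)(3)| = 27 m
5–11 s: v = 0 at t = 9 s; triangle areas 24 + 6 = 30 m
11–15 s: v = 0 at t = 89/7 s; triangle areas 36/7 + 64/7 = 100/7 m
15–21 s: |½(8 + 11)(6)| = 57 m
Total distance = 947/7 m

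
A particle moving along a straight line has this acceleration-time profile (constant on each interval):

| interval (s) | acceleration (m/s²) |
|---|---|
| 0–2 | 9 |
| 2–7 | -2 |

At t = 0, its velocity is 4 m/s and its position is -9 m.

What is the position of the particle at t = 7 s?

On each constant-a segment, Δv = aΔt and Δx = v₀Δt + ½aΔt²; chain segment to segment.
0–2 s: v starts 4 m/s; Δx = 4·2 + ½·9·2² = 26 m; v ends 22 m/s.
2–7 s: v starts 22 m/s; Δx = 22·5 + ½·-2·5² = 85 m; v ends 12 m/s.
x(7) = -9 + Σ Δx = 102 m.

102 m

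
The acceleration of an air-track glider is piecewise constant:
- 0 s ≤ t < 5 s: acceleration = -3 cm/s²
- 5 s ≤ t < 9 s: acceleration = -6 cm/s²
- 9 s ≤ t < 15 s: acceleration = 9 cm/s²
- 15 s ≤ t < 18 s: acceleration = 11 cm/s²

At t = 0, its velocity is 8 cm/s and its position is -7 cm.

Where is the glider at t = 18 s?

On each constant-a segment, Δv = aΔt and Δx = v₀Δt + ½aΔt²; chain segment to segment.
0–5 s: v starts 8 cm/s; Δx = 8·5 + ½·-3·5² = 2.5 cm; v ends -7 cm/s.
5–9 s: v starts -7 cm/s; Δx = -7·4 + ½·-6·4² = -76 cm; v ends -31 cm/s.
9–15 s: v starts -31 cm/s; Δx = -31·6 + ½·9·6² = -24 cm; v ends 23 cm/s.
15–18 s: v starts 23 cm/s; Δx = 23·3 + ½·11·3² = 118.5 cm; v ends 56 cm/s.
x(18) = -7 + Σ Δx = 14 cm.

14 cm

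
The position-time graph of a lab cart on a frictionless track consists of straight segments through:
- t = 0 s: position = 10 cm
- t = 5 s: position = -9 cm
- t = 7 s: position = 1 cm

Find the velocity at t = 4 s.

-3.8 cm/s

Velocity is the slope of the x-t graph on 0–5 s: (-9 − 10)/(5 − 0) = -3.8 cm/s.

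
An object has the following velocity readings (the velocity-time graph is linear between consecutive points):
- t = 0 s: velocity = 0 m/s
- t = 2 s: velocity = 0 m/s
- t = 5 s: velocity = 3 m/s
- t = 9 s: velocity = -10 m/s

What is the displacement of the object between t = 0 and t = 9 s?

-9.5 m

Displacement is the signed area under the v-t curve.
0–2 s: 0 × 2 = 0 m
2–5 s: ½(0 + 3)(3) = 4.5 m
5–9 s: ½(3 + -10)(4) = -14 m
Net displacement = -9.5 m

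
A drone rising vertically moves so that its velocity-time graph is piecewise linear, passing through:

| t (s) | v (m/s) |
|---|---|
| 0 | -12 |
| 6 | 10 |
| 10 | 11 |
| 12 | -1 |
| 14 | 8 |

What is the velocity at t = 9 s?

On 6–10 s the graph is linear from 10 to 11 m/s: v(9) = 10 + (11 − 10)·(9 − 6)/(10 − 6) = 10.75 m/s.

10.75 m/s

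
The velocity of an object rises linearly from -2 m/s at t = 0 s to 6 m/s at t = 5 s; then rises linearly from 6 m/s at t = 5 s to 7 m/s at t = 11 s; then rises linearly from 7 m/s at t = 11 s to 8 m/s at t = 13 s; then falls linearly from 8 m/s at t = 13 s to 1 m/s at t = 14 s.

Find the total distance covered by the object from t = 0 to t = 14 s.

Total distance travelled is ∫|v| dt — sum the magnitudes of each area piece.
0–5 s: v = 0 at t = 1.25 s; triangle areas 1.25 + 11.25 = 12.5 m
5–11 s: |½(6 + 7)(6)| = 39 m
11–13 s: |½(7 + 8)(2)| = 15 m
13–14 s: |½(8 + 1)(1)| = 4.5 m
Total distance = 71 m

71 m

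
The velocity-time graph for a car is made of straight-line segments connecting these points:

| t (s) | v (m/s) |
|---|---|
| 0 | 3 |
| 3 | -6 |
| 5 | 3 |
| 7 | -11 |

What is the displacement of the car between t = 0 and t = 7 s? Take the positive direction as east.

-15.5 m

Net displacement equals the area under the velocity-time graph (areas below the axis count negative).
0–3 s: ½(3 + -6)(3) = -4.5 m
3–5 s: ½(-6 + 3)(2) = -3 m
5–7 s: ½(3 + -11)(2) = -8 m
Net displacement = -15.5 m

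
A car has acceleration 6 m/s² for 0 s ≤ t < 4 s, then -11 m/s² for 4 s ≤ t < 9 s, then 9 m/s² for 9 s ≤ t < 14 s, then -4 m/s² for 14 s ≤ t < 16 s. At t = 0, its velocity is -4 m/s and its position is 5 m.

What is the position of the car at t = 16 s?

On each constant-a segment, Δv = aΔt and Δx = v₀Δt + ½aΔt²; chain segment to segment.
0–4 s: v starts -4 m/s; Δx = -4·4 + ½·6·4² = 32 m; v ends 20 m/s.
4–9 s: v starts 20 m/s; Δx = 20·5 + ½·-11·5² = -37.5 m; v ends -35 m/s.
9–14 s: v starts -35 m/s; Δx = -35·5 + ½·9·5² = -62.5 m; v ends 10 m/s.
14–16 s: v starts 10 m/s; Δx = 10·2 + ½·-4·2² = 12 m; v ends 2 m/s.
x(16) = 5 + Σ Δx = -51 m.

-51 m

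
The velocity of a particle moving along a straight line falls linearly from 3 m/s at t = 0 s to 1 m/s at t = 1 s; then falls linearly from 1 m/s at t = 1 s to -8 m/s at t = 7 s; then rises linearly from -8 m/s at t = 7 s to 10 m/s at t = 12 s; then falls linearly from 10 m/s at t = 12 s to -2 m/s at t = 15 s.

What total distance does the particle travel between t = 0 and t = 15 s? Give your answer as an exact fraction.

Distance (not displacement) is the total path length: add the absolute areas under v-t.
0–1 s: |½(3 + 1)(1)| = 2 m
1–7 s: v = 0 at t = 5/3 s; triangle areas 1/3 + 64/3 = 65/3 m
7–12 s: v = 0 at t = 83/9 s; triangle areas 80/9 + 125/9 = 205/9 m
12–15 s: v = 0 at t = 14.5 s; triangle areas 12.5 + 0.5 = 13 m
Total distance = 535/9 m

535/9 m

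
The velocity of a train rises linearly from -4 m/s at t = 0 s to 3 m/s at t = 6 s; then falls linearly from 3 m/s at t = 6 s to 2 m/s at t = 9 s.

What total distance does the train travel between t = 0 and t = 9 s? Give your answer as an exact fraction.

Total distance travelled is ∫|v| dt — sum the magnitudes of each area piece.
0–6 s: v = 0 at t = 24/7 s; triangle areas 48/7 + 27/7 = 75/7 m
6–9 s: |½(3 + 2)(3)| = 7.5 m
Total distance = 255/14 m

255/14 m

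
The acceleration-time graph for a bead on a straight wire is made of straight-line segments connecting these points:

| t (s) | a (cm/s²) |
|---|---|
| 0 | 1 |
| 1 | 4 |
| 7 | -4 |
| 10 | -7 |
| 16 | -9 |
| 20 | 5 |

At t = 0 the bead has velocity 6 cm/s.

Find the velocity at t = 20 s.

-64 cm/s

Δv equals the area under the a-t graph; then v = v₀ + Δv.
0–1 s: ½(1 + 4)(1) = 2.5 cm/s
1–7 s: ½(4 + -4)(6) = 0 cm/s
7–10 s: ½(-4 + -7)(3) = -16.5 cm/s
10–16 s: ½(-7 + -9)(6) = -48 cm/s
16–20 s: ½(-9 + 5)(4) = -8 cm/s
Δv = -70 cm/s, so v(20) = 6 + (-70) = -64 cm/s.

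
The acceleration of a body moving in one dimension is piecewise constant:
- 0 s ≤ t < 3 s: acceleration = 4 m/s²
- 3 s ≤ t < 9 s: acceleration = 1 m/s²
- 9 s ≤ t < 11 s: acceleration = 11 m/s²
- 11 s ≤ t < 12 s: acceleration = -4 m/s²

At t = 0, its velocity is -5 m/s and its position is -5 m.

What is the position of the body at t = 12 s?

139 m

On each constant-a segment, Δv = aΔt and Δx = v₀Δt + ½aΔt²; chain segment to segment.
0–3 s: v starts -5 m/s; Δx = -5·3 + ½·4·3² = 3 m; v ends 7 m/s.
3–9 s: v starts 7 m/s; Δx = 7·6 + ½·1·6² = 60 m; v ends 13 m/s.
9–11 s: v starts 13 m/s; Δx = 13·2 + ½·11·2² = 48 m; v ends 35 m/s.
11–12 s: v starts 35 m/s; Δx = 35·1 + ½·-4·1² = 33 m; v ends 31 m/s.
x(12) = -5 + Σ Δx = 139 m.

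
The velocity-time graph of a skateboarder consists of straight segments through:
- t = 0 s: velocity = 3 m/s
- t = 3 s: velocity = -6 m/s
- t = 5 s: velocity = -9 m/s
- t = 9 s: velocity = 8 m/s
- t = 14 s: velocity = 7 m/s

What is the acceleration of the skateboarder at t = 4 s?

Acceleration is the slope of the v-t graph on 3–5 s: (-9 − -6)/(5 − 3) = -1.5 m/s².

-1.5 m/s²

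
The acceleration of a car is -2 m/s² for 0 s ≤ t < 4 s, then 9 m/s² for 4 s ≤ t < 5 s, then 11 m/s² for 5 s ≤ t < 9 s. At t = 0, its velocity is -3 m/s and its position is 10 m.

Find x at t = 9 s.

55.5 m

On each constant-a segment, Δv = aΔt and Δx = v₀Δt + ½aΔt²; chain segment to segment.
0–4 s: v starts -3 m/s; Δx = -3·4 + ½·-2·4² = -28 m; v ends -11 m/s.
4–5 s: v starts -11 m/s; Δx = -11·1 + ½·9·1² = -6.5 m; v ends -2 m/s.
5–9 s: v starts -2 m/s; Δx = -2·4 + ½·11·4² = 80 m; v ends 42 m/s.
x(9) = 10 + Σ Δx = 55.5 m.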